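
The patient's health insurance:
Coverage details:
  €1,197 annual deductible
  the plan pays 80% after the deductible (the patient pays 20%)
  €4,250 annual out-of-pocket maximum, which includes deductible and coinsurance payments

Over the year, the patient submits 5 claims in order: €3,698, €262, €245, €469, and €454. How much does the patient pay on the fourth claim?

#1 (€3,698): deductible takes €1,197, €2,501 remains; patient's 20% is €500.20. Patient pays €1,697.20; OOP now €1,697.20.
#2 (€262): deductible met; 20% of €262 = €52.40. Patient pays €52.40; OOP now €1,749.60.
#3 (€245): deductible already satisfied, so patient's share is 20% × €245 = €49. Patient pays €49; OOP now €1,798.60.
#4 (€469): 20% coinsurance on €469 = €93.80. Patient pays €93.80; OOP now €1,892.40.

€93.80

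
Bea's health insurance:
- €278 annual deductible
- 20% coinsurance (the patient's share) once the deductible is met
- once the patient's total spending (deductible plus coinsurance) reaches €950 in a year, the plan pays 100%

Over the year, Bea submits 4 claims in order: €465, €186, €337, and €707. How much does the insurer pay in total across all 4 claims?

Bill 1, €465: €278 finishes the deductible; €187 goes to coinsurance; patient's 20% is €37.40. Cost to patient: €315.40. OOP to date €315.40. Insurer: €465 − €315.40 = €149.60.
Bill 2, €186: 20% coinsurance on €186 = €37.20. Cost to patient: €37.20. OOP to date €352.60. Insurer: €186 − €37.20 = €148.80.
Bill 3, €337: deductible already satisfied, so patient's share is 20% × €337 = €67.40. Patient owes €67.40 (running OOP €420). Insurer: €337 − €67.40 = €269.60.
Bill 4, €707: deductible met; 20% of €707 = €141.40. Patient pays €141.40; OOP now €561.40. Plan pays €707 − €141.40 = €565.60.
Insurer total: €149.60 + €148.80 + €269.60 + €565.60 = €1,133.60.

€1,133.60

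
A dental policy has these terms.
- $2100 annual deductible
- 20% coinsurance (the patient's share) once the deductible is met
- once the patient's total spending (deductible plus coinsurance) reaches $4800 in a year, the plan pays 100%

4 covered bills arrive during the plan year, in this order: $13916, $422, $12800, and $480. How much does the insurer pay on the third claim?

$12547.60

#1 ($13916): $2100 finishes the deductible; $11816 goes to coinsurance; 20% of $11816 = $2363.20. Patient pays $4463.20; OOP now $4463.20. Insurer: $13916 − $4463.20 = $9452.80.
#2 ($422): deductible met; 20% of $422 = $84.40. Cost to patient: $84.40. OOP to date $4547.60. Insurer: $422 − $84.40 = $337.60.
#3 ($12800): deductible already satisfied, so patient's share is 20% × $12800 = $2560. Adding that to $4547.60 gives $7107.60, past the $4800 cap; patient pays only $4800 − $4547.60 = $252.40. Plan pays $12800 − $252.40 = $12547.60.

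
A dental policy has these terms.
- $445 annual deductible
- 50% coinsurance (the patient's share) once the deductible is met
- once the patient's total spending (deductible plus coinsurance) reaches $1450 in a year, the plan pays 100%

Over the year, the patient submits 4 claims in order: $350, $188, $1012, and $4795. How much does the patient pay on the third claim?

$506

Claim 1 — $350: fully absorbed by the deductible. Patient owes $350 (running OOP $350).
Claim 2 — $188: $95 finishes the deductible; $93 goes to coinsurance; coinsurance $93 × 50% = $46.50. Cost to patient: $141.50. OOP to date $491.50.
Claim 3 — $1012: deductible met; 50% of $1012 = $506. Patient owes $506 (running OOP $997.50).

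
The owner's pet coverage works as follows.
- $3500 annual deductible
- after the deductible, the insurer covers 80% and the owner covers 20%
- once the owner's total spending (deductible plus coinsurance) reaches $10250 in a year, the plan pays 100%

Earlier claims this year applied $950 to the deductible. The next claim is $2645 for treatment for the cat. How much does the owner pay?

Remaining deductible: $3500 − $950 = $2550.
The remaining $95 (= $2645 − $2550) moves to coinsurance.
20% of $95 = $19 falls to the owner.
That puts the owner's cost at $2550 + $19 = $2569 before any cap.
Cumulative spending $950 + $2569 = $3519 stays under the $10250 maximum.

$2569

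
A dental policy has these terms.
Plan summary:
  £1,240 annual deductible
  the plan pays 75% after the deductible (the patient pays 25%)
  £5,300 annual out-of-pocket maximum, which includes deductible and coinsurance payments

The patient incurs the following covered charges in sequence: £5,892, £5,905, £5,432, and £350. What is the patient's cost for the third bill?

#1 (£5,892): deductible takes £1,240, £4,652 remains; coinsurance £4,652 × 25% = £1,163. Patient owes £2,403 (running OOP £2,403).
#2 (£5,905): deductible already satisfied, so patient's share is 25% × £5,905 = £1,476.25. Cost to patient: £1,476.25. OOP to date £3,879.25.
#3 (£5,432): deductible already satisfied, so patient's share is 25% × £5,432 = £1,358. Patient pays £1,358; OOP now £5,237.25.

£1,358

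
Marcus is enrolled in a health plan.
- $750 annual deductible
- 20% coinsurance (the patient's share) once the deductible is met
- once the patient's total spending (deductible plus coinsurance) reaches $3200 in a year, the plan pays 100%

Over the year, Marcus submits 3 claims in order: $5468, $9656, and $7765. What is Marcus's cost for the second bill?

$1506.40

Claim 1 ($5468): deductible takes $750, $4718 remains; patient's 20% is $943.60. Cost to patient: $1693.60. OOP to date $1693.60.
Claim 2 ($9656): deductible already satisfied, so patient's share is 20% × $9656 = $1931.20. That would push OOP to $3624.80, over the $3200 cap, so patient pays $3200 − $1693.60 = $1506.40.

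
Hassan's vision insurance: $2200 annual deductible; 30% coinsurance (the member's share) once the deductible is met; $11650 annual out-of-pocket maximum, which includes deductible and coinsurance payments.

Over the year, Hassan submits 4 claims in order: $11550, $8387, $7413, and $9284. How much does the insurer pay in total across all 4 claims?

Claim 1 — $11550: $2200 to deductible, leaving $9350; 30% of $9350 = $2805. Member pays $5005; OOP now $5005. Plan pays $11550 − $5005 = $6545.
Claim 2 — $8387: deductible met; 30% of $8387 = $2516.10. Member pays $2516.10; OOP now $7521.10. Insurer: $8387 − $2516.10 = $5870.90.
Claim 3 — $7413: deductible met; 30% of $7413 = $2223.90. Member owes $2223.90 (running OOP $9745). Insurer: $7413 − $2223.90 = $5189.10.
Claim 4 — $9284: deductible met; 30% of $9284 = $2785.20. OOP would hit $12530.20 > $11650, so the cap limits the member to $11650 − $9745 = $1905. Plan pays $9284 − $1905 = $7379.
Insurer total = bills − member's total = $36634 − $11650 = $24984.

$24984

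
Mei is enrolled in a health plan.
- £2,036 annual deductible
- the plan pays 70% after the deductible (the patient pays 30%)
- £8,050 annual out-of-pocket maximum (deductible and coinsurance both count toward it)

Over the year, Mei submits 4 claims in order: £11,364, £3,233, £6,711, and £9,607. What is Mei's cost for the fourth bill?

£232.40

#1 (£11,364): £2,036 to deductible, leaving £9,328; 30% of £9,328 = £2,798.40. Patient pays £4,834.40; OOP now £4,834.40.
#2 (£3,233): deductible met; 30% of £3,233 = £969.90. Patient pays £969.90; OOP now £5,804.30.
#3 (£6,711): deductible met; 30% of £6,711 = £2,013.30. Patient owes £2,013.30 (running OOP £7,817.60).
#4 (£9,607): 30% coinsurance on £9,607 = £2,882.10. That would push OOP to £10,699.70, over the £8,050 cap, so patient pays £8,050 − £7,817.60 = £232.40.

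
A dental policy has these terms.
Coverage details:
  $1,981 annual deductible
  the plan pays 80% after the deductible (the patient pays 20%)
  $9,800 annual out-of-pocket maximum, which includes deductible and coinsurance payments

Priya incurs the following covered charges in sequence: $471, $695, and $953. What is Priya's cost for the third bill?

Claim 1 — $471: fully absorbed by the deductible. Cost to patient: $471. OOP to date $471.
Claim 2 — $695: all of it applies to the deductible. Patient pays $695; OOP now $1,166.
Claim 3 — $953: deductible takes $815, $138 remains; patient's 20% is $27.60. Patient owes $842.60 (running OOP $2,008.60).

$842.60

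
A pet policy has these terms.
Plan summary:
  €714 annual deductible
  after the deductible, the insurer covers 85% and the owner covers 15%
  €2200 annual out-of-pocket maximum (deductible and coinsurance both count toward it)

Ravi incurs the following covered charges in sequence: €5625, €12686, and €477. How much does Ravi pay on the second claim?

Bill 1, €5625: deductible takes €714, €4911 remains; 15% of €4911 = €736.65. Cost to owner: €1450.65. OOP to date €1450.65.
Bill 2, €12686: 15% coinsurance on €12686 = €1902.90. Adding that to €1450.65 gives €3353.55, past the €2200 cap; owner pays only €2200 − €1450.65 = €749.35.

€749.35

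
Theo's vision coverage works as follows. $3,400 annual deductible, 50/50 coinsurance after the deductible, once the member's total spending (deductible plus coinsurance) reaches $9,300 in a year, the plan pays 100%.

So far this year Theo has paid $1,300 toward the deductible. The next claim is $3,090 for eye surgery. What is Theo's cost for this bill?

$2,595

$1,300 of the $3,400 deductible is already met, leaving $2,100.
The remaining $990 (= $3,090 − $2,100) moves to coinsurance.
Coinsurance: $990 × 50% = $495.
That puts the member's cost at $2,100 + $495 = $2,595 before any cap.
Year-to-date out-of-pocket becomes $1,300 + $2,595 = $3,895, still under the $9,300 maximum, so no cap applies.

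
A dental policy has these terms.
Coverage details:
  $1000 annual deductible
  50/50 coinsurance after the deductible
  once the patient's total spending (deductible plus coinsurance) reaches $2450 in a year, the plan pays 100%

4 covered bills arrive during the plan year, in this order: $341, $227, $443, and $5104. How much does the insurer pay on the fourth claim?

$3659.50

Claim 1 — $341: fully absorbed by the deductible. Cost to patient: $341. OOP to date $341. Plan pays $341 − $341 = $0.
Claim 2 — $227: entire amount goes to the deductible. Patient pays $227; OOP now $568. Insurer: $227 − $227 = $0.
Claim 3 — $443: $432 to deductible, leaving $11; 50% of $11 = $5.50. Patient pays $437.50; OOP now $1005.50. Plan pays $443 − $437.50 = $5.50.
Claim 4 — $5104: deductible met; 50% of $5104 = $2552. OOP would hit $3557.50 > $2450, so the cap limits the patient to $2450 − $1005.50 = $1444.50. Plan pays $5104 − $1444.50 = $3659.50.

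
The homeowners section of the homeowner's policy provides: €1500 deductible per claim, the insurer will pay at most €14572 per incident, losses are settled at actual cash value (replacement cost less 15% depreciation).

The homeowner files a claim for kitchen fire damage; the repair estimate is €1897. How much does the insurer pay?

Actual cash value after 15% depreciation: €1897 × 85% = €1612.45.
Less the €1500 deductible: €1612.45 − €1500 = €112.45.
€112.45 ≤ €14572, so the limit doesn't bind; insurer pays €112.45.

€112.45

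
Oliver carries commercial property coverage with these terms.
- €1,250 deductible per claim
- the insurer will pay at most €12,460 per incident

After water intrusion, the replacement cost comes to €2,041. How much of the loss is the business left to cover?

After the deductible, €2,041 − €1,250 = €791 remains.
€791 is within the €12,460 limit, so the insurer pays €791.
The business bears the rest of the original loss: €2,041 − €791 = €1,250.

€1,250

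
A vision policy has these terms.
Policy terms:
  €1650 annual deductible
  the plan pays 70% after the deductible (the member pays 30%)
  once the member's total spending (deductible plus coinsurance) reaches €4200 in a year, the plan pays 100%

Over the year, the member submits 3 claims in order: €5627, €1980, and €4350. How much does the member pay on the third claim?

Claim 1 (€5627): €1650 finishes the deductible; €3977 goes to coinsurance; 30% of €3977 = €1193.10. Cost to member: €2843.10. OOP to date €2843.10.
Claim 2 (€1980): deductible met; 30% of €1980 = €594. Member pays €594; OOP now €3437.10.
Claim 3 (€4350): deductible met; 30% of €4350 = €1305. That would push OOP to €4742.10, over the €4200 cap, so member pays €4200 − €3437.10 = €762.90.

€762.90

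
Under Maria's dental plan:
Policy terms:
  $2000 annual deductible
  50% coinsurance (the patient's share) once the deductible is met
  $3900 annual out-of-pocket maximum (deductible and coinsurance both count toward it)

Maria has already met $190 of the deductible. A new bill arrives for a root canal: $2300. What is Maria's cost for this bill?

$2055

Deductible still to meet: $2000 − $190 = $1810.
That leaves $2300 − $1810 = $490 for coinsurance.
Patient's 50% share of $490 is $245.
So the patient owes $1810 + $245 = $2055 before any cap.
Total out-of-pocket so far would be $190 + $2055 = $2245, below the $3900 cap — no reduction.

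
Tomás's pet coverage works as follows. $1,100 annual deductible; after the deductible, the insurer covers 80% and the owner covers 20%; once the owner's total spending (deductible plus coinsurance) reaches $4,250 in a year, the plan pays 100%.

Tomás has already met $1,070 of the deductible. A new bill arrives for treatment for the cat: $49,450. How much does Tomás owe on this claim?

Remaining deductible: $1,100 − $1,070 = $30.
After the $30 deductible portion, $49,450 − $30 = $49,420 is subject to coinsurance.
Owner's 20% share of $49,420 is $9,884.
That puts the owner's cost at $30 + $9,884 = $9,914 before any cap.
Year-to-date out-of-pocket would reach $1,070 + $9,914 = $10,984, above the $4,250 maximum, so the owner pays only $4,250 − $1,070 = $3,180.

$3,180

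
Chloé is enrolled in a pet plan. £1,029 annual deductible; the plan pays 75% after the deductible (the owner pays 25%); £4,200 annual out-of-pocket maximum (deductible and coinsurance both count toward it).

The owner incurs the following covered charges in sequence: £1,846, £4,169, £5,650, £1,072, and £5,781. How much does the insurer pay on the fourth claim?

£804

Claim 1 — £1,846: deductible takes £1,029, £817 remains; coinsurance £817 × 25% = £204.25. Cost to owner: £1,233.25. OOP to date £1,233.25. Plan pays £1,846 − £1,233.25 = £612.75.
Claim 2 — £4,169: 25% coinsurance on £4,169 = £1,042.25. Owner owes £1,042.25 (running OOP £2,275.50). Plan pays £4,169 − £1,042.25 = £3,126.75.
Claim 3 — £5,650: 25% coinsurance on £5,650 = £1,412.50. Owner pays £1,412.50; OOP now £3,688. Plan pays £5,650 − £1,412.50 = £4,237.50.
Claim 4 — £1,072: deductible met; 25% of £1,072 = £268. Owner owes £268 (running OOP £3,956). Plan pays £1,072 − £268 = £804.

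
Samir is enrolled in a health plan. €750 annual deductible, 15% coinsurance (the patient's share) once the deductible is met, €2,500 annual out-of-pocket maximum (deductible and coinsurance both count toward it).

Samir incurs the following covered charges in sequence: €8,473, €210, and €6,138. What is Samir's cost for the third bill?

#1 (€8,473): €750 to deductible, leaving €7,723; patient's 15% is €1,158.45. Patient pays €1,908.45; OOP now €1,908.45.
#2 (€210): deductible met; 15% of €210 = €31.50. Cost to patient: €31.50. OOP to date €1,939.95.
#3 (€6,138): 15% coinsurance on €6,138 = €920.70. OOP would hit €2,860.65 > €2,500, so the cap limits the patient to €2,500 − €1,939.95 = €560.05.

€560.05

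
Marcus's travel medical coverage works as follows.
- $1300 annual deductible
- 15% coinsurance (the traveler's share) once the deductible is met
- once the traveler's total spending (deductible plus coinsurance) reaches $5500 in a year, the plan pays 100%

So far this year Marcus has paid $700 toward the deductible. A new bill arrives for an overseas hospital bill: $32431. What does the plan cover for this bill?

Deductible still to meet: $1300 − $700 = $600.
That leaves $32431 − $600 = $31831 for coinsurance.
15% of $31831 = $4774.65 falls to the traveler.
So the traveler owes $600 + $4774.65 = $5374.65 before any cap.
Year-to-date out-of-pocket would reach $700 + $5374.65 = $6074.65, above the $5500 maximum, so the traveler pays only $5500 − $700 = $4800.
The insurer covers the remainder: $32431 − $4800 = $27631.

$27631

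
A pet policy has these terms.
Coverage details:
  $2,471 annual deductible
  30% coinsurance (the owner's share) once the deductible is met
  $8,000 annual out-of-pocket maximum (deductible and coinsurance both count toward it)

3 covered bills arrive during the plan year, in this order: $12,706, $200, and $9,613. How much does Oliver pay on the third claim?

$2,398.50

Claim 1 — $12,706: deductible takes $2,471, $10,235 remains; 30% of $10,235 = $3,070.50. Cost to owner: $5,541.50. OOP to date $5,541.50.
Claim 2 — $200: deductible already satisfied, so owner's share is 30% × $200 = $60. Owner pays $60; OOP now $5,601.50.
Claim 3 — $9,613: deductible met; 30% of $9,613 = $2,883.90. Adding that to $5,601.50 gives $8,485.40, past the $8,000 cap; owner pays only $8,000 − $5,601.50 = $2,398.50.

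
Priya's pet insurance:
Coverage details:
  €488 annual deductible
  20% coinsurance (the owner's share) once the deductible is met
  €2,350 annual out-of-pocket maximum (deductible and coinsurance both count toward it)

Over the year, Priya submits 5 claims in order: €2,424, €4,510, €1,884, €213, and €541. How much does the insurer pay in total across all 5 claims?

€7,267.20

Claim 1 — €2,424: €488 to deductible, leaving €1,936; coinsurance €1,936 × 20% = €387.20. Owner pays €875.20; OOP now €875.20. Insurer: €2,424 − €875.20 = €1,548.80.
Claim 2 — €4,510: deductible already satisfied, so owner's share is 20% × €4,510 = €902. Cost to owner: €902. OOP to date €1,777.20. Insurer: €4,510 − €902 = €3,608.
Claim 3 — €1,884: deductible met; 20% of €1,884 = €376.80. Owner owes €376.80 (running OOP €2,154). Plan pays €1,884 − €376.80 = €1,507.20.
Claim 4 — €213: deductible already satisfied, so owner's share is 20% × €213 = €42.60. Owner pays €42.60; OOP now €2,196.60. Plan pays €213 − €42.60 = €170.40.
Claim 5 — €541: 20% coinsurance on €541 = €108.20. Cost to owner: €108.20. OOP to date €2,304.80. Plan pays €541 − €108.20 = €432.80.
Insurer total: €1,548.80 + €3,608 + €1,507.20 + €170.40 + €432.80 = €7,267.20.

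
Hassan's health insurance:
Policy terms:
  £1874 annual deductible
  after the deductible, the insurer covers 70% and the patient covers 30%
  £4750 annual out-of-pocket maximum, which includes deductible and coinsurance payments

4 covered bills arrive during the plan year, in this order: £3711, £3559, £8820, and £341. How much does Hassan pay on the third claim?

Claim 1 — £3711: £1874 to deductible, leaving £1837; coinsurance £1837 × 30% = £551.10. Cost to patient: £2425.10. OOP to date £2425.10.
Claim 2 — £3559: deductible already satisfied, so patient's share is 30% × £3559 = £1067.70. Patient pays £1067.70; OOP now £3492.80.
Claim 3 — £8820: deductible already satisfied, so patient's share is 30% × £8820 = £2646. That would push OOP to £6138.80, over the £4750 cap, so patient pays £4750 − £3492.80 = £1257.20.

£1257.20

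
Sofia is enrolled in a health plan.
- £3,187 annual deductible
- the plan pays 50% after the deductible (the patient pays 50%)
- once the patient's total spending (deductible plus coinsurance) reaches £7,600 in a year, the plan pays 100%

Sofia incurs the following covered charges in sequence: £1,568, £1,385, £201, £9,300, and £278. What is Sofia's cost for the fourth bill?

£4,446

Claim 1 (£1,568): fully absorbed by the deductible. Patient owes £1,568 (running OOP £1,568).
Claim 2 (£1,385): all of it applies to the deductible. Patient pays £1,385; OOP now £2,953.
Claim 3 (£201): entire amount goes to the deductible. Cost to patient: £201. OOP to date £3,154.
Claim 4 (£9,300): £33 finishes the deductible; £9,267 goes to coinsurance; coinsurance £9,267 × 50% = £4,633.50. Deductible plus coinsurance: £33 + £4,633.50 = £4,666.50. That would push OOP to £7,820.50, over the £7,600 cap, so patient pays £7,600 − £3,154 = £4,446.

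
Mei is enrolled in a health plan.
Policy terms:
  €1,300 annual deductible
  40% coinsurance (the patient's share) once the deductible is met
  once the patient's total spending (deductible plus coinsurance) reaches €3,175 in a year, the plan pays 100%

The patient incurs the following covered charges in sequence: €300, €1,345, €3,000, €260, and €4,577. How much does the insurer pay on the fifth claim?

€4,144

Bill 1, €300: fully absorbed by the deductible. Patient owes €300 (running OOP €300). Plan pays €300 − €300 = €0.
Bill 2, €1,345: €1,000 to deductible, leaving €345; patient's 40% is €138. Cost to patient: €1,138. OOP to date €1,438. Insurer: €1,345 − €1,138 = €207.
Bill 3, €3,000: deductible already satisfied, so patient's share is 40% × €3,000 = €1,200. Patient owes €1,200 (running OOP €2,638). Plan pays €3,000 − €1,200 = €1,800.
Bill 4, €260: deductible already satisfied, so patient's share is 40% × €260 = €104. Patient owes €104 (running OOP €2,742). Insurer: €260 − €104 = €156.
Bill 5, €4,577: deductible met; 40% of €4,577 = €1,830.80. OOP would hit €4,572.80 > €3,175, so the cap limits the patient to €3,175 − €2,742 = €433. Plan pays €4,577 − €433 = €4,144.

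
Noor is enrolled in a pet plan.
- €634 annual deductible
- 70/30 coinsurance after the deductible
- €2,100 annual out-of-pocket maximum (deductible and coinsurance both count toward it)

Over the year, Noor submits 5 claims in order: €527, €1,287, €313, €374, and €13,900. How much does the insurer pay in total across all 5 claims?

€14,301

Bill 1, €527: fully absorbed by the deductible. Owner pays €527; OOP now €527. Plan pays €527 − €527 = €0.
Bill 2, €1,287: €107 finishes the deductible; €1,180 goes to coinsurance; 30% of €1,180 = €354. Cost to owner: €461. OOP to date €988. Insurer: €1,287 − €461 = €826.
Bill 3, €313: 30% coinsurance on €313 = €93.90. Cost to owner: €93.90. OOP to date €1,081.90. Plan pays €313 − €93.90 = €219.10.
Bill 4, €374: 30% coinsurance on €374 = €112.20. Owner owes €112.20 (running OOP €1,194.10). Plan pays €374 − €112.20 = €261.80.
Bill 5, €13,900: deductible met; 30% of €13,900 = €4,170. Adding that to €1,194.10 gives €5,364.10, past the €2,100 cap; owner pays only €2,100 − €1,194.10 = €905.90. Plan pays €13,900 − €905.90 = €12,994.10.
Insurer total = bills − owner's total = €16,401 − €2,100 = €14,301.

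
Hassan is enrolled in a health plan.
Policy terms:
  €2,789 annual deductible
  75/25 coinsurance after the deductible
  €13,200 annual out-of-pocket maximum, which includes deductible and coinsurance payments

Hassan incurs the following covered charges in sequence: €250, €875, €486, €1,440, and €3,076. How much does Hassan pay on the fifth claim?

Claim 1 — €250: fully absorbed by the deductible. Cost to patient: €250. OOP to date €250.
Claim 2 — €875: entire amount goes to the deductible. Patient owes €875 (running OOP €1,125).
Claim 3 — €486: fully absorbed by the deductible. Patient pays €486; OOP now €1,611.
Claim 4 — €1,440: deductible takes €1,178, €262 remains; 25% of €262 = €65.50. Patient owes €1,243.50 (running OOP €2,854.50).
Claim 5 — €3,076: deductible met; 25% of €3,076 = €769. Patient pays €769; OOP now €3,623.50.

€769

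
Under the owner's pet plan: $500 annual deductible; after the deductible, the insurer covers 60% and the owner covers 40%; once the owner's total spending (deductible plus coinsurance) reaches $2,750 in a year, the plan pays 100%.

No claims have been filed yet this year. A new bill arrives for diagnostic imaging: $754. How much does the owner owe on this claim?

$601.60

The full $500 deductible is still open; $500 of this bill applies to it.
The remaining $254 (= $754 − $500) moves to coinsurance.
Owner's 40% share of $254 is $101.60.
Owner responsibility before any cap: $500 + $101.60 = $601.60.
Year-to-date out-of-pocket becomes $0 + $601.60 = $601.60, still under the $2,750 maximum, so no cap applies.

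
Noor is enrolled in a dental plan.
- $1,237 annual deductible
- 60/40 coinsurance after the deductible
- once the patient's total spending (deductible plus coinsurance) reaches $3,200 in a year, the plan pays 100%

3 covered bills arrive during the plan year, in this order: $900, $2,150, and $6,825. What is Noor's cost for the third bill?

Claim 1 — $900: fully absorbed by the deductible. Patient owes $900 (running OOP $900).
Claim 2 — $2,150: deductible takes $337, $1,813 remains; coinsurance $1,813 × 40% = $725.20. Cost to patient: $1,062.20. OOP to date $1,962.20.
Claim 3 — $6,825: deductible already satisfied, so patient's share is 40% × $6,825 = $2,730. OOP would hit $4,692.20 > $3,200, so the cap limits the patient to $3,200 − $1,962.20 = $1,237.80.

$1,237.80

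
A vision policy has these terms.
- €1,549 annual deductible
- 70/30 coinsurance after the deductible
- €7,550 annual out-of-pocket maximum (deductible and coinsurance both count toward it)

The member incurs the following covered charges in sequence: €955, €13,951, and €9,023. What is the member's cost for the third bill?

€1,993.90

Claim 1 — €955: fully absorbed by the deductible. Member owes €955 (running OOP €955).
Claim 2 — €13,951: deductible takes €594, €13,357 remains; member's 30% is €4,007.10. Member pays €4,601.10; OOP now €5,556.10.
Claim 3 — €9,023: deductible already satisfied, so member's share is 30% × €9,023 = €2,706.90. That would push OOP to €8,263, over the €7,550 cap, so member pays €7,550 − €5,556.10 = €1,993.90.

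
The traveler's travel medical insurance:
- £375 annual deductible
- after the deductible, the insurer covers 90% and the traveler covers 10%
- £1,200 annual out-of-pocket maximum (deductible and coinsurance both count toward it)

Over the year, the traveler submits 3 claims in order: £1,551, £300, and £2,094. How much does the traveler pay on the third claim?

Bill 1, £1,551: deductible takes £375, £1,176 remains; 10% of £1,176 = £117.60. Cost to traveler: £492.60. OOP to date £492.60.
Bill 2, £300: deductible already satisfied, so traveler's share is 10% × £300 = £30. Cost to traveler: £30. OOP to date £522.60.
Bill 3, £2,094: 10% coinsurance on £2,094 = £209.40. Traveler owes £209.40 (running OOP £732).

£209.40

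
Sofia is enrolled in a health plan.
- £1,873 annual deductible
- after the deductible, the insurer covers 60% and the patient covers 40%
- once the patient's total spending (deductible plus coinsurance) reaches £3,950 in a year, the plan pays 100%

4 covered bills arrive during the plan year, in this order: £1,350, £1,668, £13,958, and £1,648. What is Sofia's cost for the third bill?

Claim 1 (£1,350): all of it applies to the deductible. Patient pays £1,350; OOP now £1,350.
Claim 2 (£1,668): deductible takes £523, £1,145 remains; 40% of £1,145 = £458. Patient owes £981 (running OOP £2,331).
Claim 3 (£13,958): deductible met; 40% of £13,958 = £5,583.20. OOP would hit £7,914.20 > £3,950, so the cap limits the patient to £3,950 − £2,331 = £1,619.

£1,619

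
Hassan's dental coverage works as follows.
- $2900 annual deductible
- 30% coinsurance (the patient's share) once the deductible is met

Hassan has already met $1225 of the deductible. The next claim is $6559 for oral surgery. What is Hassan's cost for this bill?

$3140.20

$1225 of the $2900 deductible is already met, leaving $1675.
After the $1675 deductible portion, $6559 − $1675 = $4884 is subject to coinsurance.
Patient's 30% share of $4884 is $1465.20.
So the patient owes $1675 + $1465.20 = $3140.20.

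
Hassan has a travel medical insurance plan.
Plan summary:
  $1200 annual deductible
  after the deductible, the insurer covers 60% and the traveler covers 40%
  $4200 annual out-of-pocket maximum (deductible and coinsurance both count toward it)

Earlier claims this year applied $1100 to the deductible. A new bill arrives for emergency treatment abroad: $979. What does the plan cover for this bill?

$527.40

Remaining deductible: $1200 − $1100 = $100.
After the $100 deductible portion, $979 − $100 = $879 is subject to coinsurance.
40% of $879 = $351.60 falls to the traveler.
So the traveler owes $100 + $351.60 = $451.60 before any cap.
Total out-of-pocket so far would be $1100 + $451.60 = $1551.60, below the $4200 cap — no reduction.
The plan picks up $979 − $451.60 = $527.40.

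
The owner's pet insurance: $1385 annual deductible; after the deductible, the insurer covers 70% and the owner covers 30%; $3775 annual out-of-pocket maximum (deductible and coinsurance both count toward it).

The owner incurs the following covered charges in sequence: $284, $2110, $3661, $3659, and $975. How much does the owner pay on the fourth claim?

Claim 1 — $284: all of it applies to the deductible. Owner pays $284; OOP now $284.
Claim 2 — $2110: $1101 finishes the deductible; $1009 goes to coinsurance; owner's 30% is $302.70. Cost to owner: $1403.70. OOP to date $1687.70.
Claim 3 — $3661: deductible already satisfied, so owner's share is 30% × $3661 = $1098.30. Owner pays $1098.30; OOP now $2786.
Claim 4 — $3659: 30% coinsurance on $3659 = $1097.70. That would push OOP to $3883.70, over the $3775 cap, so owner pays $3775 − $2786 = $989.

$989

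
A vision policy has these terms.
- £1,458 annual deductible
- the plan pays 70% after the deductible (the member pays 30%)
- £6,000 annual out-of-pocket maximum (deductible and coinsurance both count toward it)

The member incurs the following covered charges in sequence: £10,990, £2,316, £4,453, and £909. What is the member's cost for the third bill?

Claim 1 (£10,990): deductible takes £1,458, £9,532 remains; coinsurance £9,532 × 30% = £2,859.60. Member owes £4,317.60 (running OOP £4,317.60).
Claim 2 (£2,316): deductible already satisfied, so member's share is 30% × £2,316 = £694.80. Member pays £694.80; OOP now £5,012.40.
Claim 3 (£4,453): deductible already satisfied, so member's share is 30% × £4,453 = £1,335.90. That would push OOP to £6,348.30, over the £6,000 cap, so member pays £6,000 − £5,012.40 = £987.60.

£987.60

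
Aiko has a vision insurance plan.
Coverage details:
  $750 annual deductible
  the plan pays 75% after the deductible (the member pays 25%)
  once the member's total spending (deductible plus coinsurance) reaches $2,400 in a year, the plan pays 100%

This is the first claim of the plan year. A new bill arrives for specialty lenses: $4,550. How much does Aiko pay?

$1,700

Nothing has been paid toward the $750 deductible, so the first $750 of this charge is applied there.
That leaves $4,550 − $750 = $3,800 for coinsurance.
Coinsurance: $3,800 × 25% = $950.
So the member owes $750 + $950 = $1,700 before any cap.
Total out-of-pocket so far would be $0 + $1,700 = $1,700, below the $2,400 cap — no reduction.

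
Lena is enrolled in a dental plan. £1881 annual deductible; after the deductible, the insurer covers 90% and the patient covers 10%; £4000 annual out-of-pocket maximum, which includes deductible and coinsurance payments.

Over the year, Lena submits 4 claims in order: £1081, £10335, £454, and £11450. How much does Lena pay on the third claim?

£45.40

#1 (£1081): entire amount goes to the deductible. Cost to patient: £1081. OOP to date £1081.
#2 (£10335): deductible takes £800, £9535 remains; coinsurance £9535 × 10% = £953.50. Patient owes £1753.50 (running OOP £2834.50).
#3 (£454): 10% coinsurance on £454 = £45.40. Cost to patient: £45.40. OOP to date £2879.90.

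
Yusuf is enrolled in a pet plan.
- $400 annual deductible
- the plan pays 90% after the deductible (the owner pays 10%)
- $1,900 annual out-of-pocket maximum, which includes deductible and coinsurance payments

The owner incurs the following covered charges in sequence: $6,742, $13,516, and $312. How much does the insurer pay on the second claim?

Claim 1 ($6,742): $400 finishes the deductible; $6,342 goes to coinsurance; owner's 10% is $634.20. Owner pays $1,034.20; OOP now $1,034.20. Plan pays $6,742 − $1,034.20 = $5,707.80.
Claim 2 ($13,516): 10% coinsurance on $13,516 = $1,351.60. Adding that to $1,034.20 gives $2,385.80, past the $1,900 cap; owner pays only $1,900 − $1,034.20 = $865.80. Plan pays $13,516 − $865.80 = $12,650.20.

$12,650.20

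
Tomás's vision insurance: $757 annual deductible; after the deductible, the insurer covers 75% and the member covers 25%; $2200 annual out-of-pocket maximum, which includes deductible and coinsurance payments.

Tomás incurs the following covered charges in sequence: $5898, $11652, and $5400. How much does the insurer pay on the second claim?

$11494.25

Claim 1 — $5898: deductible takes $757, $5141 remains; 25% of $5141 = $1285.25. Member owes $2042.25 (running OOP $2042.25). Insurer: $5898 − $2042.25 = $3855.75.
Claim 2 — $11652: deductible already satisfied, so member's share is 25% × $11652 = $2913. OOP would hit $4955.25 > $2200, so the cap limits the member to $2200 − $2042.25 = $157.75. Plan pays $11652 − $157.75 = $11494.25.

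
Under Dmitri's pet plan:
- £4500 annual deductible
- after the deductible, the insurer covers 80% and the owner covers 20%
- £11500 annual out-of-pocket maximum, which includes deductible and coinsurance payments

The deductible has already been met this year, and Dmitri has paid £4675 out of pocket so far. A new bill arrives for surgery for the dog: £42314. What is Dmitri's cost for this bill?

The deductible is already satisfied, so the full bill goes to coinsurance.
Owner's 20% share of £42314 is £8462.80.
Adding £8462.80 to the £4675 already spent would give £13137.80, which exceeds the £11500 cap; the owner pays just £11500 − £4675 = £6825.

£6825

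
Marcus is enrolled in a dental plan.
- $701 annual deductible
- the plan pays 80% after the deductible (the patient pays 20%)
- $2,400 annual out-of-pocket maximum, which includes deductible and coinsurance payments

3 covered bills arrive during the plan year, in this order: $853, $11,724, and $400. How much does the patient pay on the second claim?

$1,668.60

#1 ($853): $701 to deductible, leaving $152; patient's 20% is $30.40. Patient owes $731.40 (running OOP $731.40).
#2 ($11,724): 20% coinsurance on $11,724 = $2,344.80. Adding that to $731.40 gives $3,076.20, past the $2,400 cap; patient pays only $2,400 − $731.40 = $1,668.60.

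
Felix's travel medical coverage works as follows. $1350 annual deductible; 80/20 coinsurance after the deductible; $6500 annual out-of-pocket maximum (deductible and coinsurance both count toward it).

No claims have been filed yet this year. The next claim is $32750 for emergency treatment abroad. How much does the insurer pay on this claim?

$26250

Deductible not yet touched, so the first $1350 of the bill goes to the deductible.
After the $1350 deductible portion, $32750 − $1350 = $31400 is subject to coinsurance.
20% of $31400 = $6280 falls to the traveler.
So the traveler owes $1350 + $6280 = $7630 before any cap.
Adding $7630 to the $0 already spent would give $7630, which exceeds the $6500 cap; the traveler pays just $6500 − $0 = $6500.
The insurer covers the remainder: $32750 − $6500 = $26250.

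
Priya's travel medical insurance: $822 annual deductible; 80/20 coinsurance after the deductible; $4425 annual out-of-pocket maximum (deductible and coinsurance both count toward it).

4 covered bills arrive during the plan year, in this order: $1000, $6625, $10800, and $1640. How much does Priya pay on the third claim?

$2160

#1 ($1000): deductible takes $822, $178 remains; 20% of $178 = $35.60. Traveler pays $857.60; OOP now $857.60.
#2 ($6625): deductible met; 20% of $6625 = $1325. Traveler owes $1325 (running OOP $2182.60).
#3 ($10800): deductible already satisfied, so traveler's share is 20% × $10800 = $2160. Traveler pays $2160; OOP now $4342.60.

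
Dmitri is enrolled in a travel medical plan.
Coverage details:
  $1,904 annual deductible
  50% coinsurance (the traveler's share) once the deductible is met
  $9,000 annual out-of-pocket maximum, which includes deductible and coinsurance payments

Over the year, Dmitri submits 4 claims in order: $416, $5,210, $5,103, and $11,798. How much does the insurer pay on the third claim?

$2,551.50

Claim 1 ($416): fully absorbed by the deductible. Cost to traveler: $416. OOP to date $416. Insurer: $416 − $416 = $0.
Claim 2 ($5,210): $1,488 to deductible, leaving $3,722; traveler's 50% is $1,861. Traveler pays $3,349; OOP now $3,765. Plan pays $5,210 − $3,349 = $1,861.
Claim 3 ($5,103): deductible met; 50% of $5,103 = $2,551.50. Traveler owes $2,551.50 (running OOP $6,316.50). Plan pays $5,103 − $2,551.50 = $2,551.50.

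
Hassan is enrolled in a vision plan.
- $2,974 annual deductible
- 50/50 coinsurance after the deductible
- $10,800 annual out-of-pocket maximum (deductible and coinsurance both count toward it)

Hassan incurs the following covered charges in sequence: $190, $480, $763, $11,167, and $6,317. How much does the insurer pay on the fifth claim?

$3,304

Bill 1, $190: all of it applies to the deductible. Member pays $190; OOP now $190. Insurer: $190 − $190 = $0.
Bill 2, $480: all of it applies to the deductible. Member owes $480 (running OOP $670). Insurer: $480 − $480 = $0.
Bill 3, $763: fully absorbed by the deductible. Member pays $763; OOP now $1,433. Insurer: $763 − $763 = $0.
Bill 4, $11,167: $1,541 finishes the deductible; $9,626 goes to coinsurance; coinsurance $9,626 × 50% = $4,813. Cost to member: $6,354. OOP to date $7,787. Plan pays $11,167 − $6,354 = $4,813.
Bill 5, $6,317: deductible met; 50% of $6,317 = $3,158.50. That would push OOP to $10,945.50, over the $10,800 cap, so member pays $10,800 − $7,787 = $3,013. Plan pays $6,317 − $3,013 = $3,304.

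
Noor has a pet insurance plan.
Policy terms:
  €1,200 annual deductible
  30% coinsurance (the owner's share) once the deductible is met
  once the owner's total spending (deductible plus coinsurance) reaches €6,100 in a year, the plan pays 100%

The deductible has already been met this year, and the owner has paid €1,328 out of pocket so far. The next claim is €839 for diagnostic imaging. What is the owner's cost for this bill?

€251.70

With the deductible met, the entire €839 is subject to coinsurance.
Owner's 30% share of €839 is €251.70.
Year-to-date out-of-pocket becomes €1,328 + €251.70 = €1,579.70, still under the €6,100 maximum, so no cap applies.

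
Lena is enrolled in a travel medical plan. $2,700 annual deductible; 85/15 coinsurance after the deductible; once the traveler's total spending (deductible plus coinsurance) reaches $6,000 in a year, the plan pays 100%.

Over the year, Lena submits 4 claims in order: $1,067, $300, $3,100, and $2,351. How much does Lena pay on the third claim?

Bill 1, $1,067: entire amount goes to the deductible. Cost to traveler: $1,067. OOP to date $1,067.
Bill 2, $300: entire amount goes to the deductible. Cost to traveler: $300. OOP to date $1,367.
Bill 3, $3,100: $1,333 to deductible, leaving $1,767; 15% of $1,767 = $265.05. Cost to traveler: $1,598.05. OOP to date $2,965.05.

$1,598.05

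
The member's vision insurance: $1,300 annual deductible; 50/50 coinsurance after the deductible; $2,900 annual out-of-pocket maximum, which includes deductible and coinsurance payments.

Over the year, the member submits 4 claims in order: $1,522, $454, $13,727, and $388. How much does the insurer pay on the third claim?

Bill 1, $1,522: $1,300 to deductible, leaving $222; coinsurance $222 × 50% = $111. Cost to member: $1,411. OOP to date $1,411. Insurer: $1,522 − $1,411 = $111.
Bill 2, $454: 50% coinsurance on $454 = $227. Member owes $227 (running OOP $1,638). Insurer: $454 − $227 = $227.
Bill 3, $13,727: 50% coinsurance on $13,727 = $6,863.50. That would push OOP to $8,501.50, over the $2,900 cap, so member pays $2,900 − $1,638 = $1,262. Plan pays $13,727 − $1,262 = $12,465.

$12,465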